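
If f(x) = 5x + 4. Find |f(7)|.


39


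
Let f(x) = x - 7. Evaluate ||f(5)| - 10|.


8


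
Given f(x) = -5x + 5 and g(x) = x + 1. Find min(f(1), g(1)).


0


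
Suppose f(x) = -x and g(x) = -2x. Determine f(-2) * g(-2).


f(-2) = 2
g(-2) = 4
Product = 8

8


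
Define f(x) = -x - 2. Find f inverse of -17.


Solve -x - 2 = -17
x = (-17 + 2) / (-1) = 15

15


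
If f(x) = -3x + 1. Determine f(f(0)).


f(0) = 1
f(1) = -2

-2


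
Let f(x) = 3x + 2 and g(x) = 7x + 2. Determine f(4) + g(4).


f(4) = 14
g(4) = 30
Sum = 44

44


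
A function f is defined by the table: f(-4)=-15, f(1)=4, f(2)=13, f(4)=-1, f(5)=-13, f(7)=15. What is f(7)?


Reading from the table at x = 7

15


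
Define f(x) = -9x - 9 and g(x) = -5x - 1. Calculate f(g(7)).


g(7) = -36
f(-36) = 315

315


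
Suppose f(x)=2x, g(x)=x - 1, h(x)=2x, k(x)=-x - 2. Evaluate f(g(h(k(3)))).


k(3) = -5
h(-5) = -10
g(-10) = -11
f(-11) = -22

-22


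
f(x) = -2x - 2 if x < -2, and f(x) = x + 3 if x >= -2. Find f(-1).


-1 satisfies x >= -2
f(-1) = 2

2


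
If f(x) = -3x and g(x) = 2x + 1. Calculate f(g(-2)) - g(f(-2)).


f(g(-2)) = 9
g(f(-2)) = 13
Difference = -4

-4


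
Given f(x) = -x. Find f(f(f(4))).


f(4) = -4
f(-4) = 4
f(4) = -4

-4


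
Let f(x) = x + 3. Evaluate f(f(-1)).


5


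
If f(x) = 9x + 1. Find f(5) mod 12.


f(5) = 46
46 mod 12 = 10

10


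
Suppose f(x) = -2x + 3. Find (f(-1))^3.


f(-1) = 5
(5)^3 = 125

125


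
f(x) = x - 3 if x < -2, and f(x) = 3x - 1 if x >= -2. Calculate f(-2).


-7


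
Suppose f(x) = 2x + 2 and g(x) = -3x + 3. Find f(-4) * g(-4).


-90


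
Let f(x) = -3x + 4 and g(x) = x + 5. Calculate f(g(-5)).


g(-5) = 0
f(0) = 4

4


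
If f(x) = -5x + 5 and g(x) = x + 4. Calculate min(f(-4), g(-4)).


f(-4) = 25
g(-4) = 0
min = 0

0


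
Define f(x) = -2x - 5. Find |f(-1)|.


f(-1) = -3
|-3| = 3

3


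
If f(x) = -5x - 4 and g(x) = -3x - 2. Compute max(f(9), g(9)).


f(9) = -49
g(9) = -29
max = -29

-29


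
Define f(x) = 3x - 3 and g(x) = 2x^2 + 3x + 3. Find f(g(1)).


g(1) = 8
f(8) = 21

21


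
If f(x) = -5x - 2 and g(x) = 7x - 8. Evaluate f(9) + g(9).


f(9) = -47
g(9) = 55
Sum = 8

8


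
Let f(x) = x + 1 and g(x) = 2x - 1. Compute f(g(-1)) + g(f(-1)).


-3


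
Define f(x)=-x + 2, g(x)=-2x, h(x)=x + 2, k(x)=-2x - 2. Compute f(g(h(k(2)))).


k(2) = -6
h(-6) = -4
g(-4) = 8
f(8) = -6

-6


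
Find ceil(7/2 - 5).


7/2 = 3.5
3.5 - 5 = -1.5
ceil(-1.5) = -1

-1


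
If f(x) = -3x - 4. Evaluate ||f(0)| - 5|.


f(0) = -4
|-4| = 4
|4 - 5| = 1

1


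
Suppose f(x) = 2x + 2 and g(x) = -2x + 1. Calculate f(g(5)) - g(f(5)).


f(g(5)) = -16
g(f(5)) = -23
Difference = 7

7


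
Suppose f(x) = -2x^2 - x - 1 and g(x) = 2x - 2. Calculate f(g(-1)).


g(-1) = -4
f(-4) = (-2)*(-4)^2 - 1*(-4) - 1 = -29

-29


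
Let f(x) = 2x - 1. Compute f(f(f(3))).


f(3) = 5
f(5) = 9
f(9) = 17

17


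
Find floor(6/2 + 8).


6/2 = 3
3 + 8 = 11
floor(11) = 11

11


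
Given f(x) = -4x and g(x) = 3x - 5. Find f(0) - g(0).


f(0) = 0
g(0) = -5
Difference = 5

5


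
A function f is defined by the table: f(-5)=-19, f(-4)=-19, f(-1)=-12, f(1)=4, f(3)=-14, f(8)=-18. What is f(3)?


Reading from the table at x = 3

-14


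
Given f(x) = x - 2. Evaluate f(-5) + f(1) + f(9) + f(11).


f(-5) = -7
f(1) = -1
f(9) = 7
f(11) = 9
Sum = 8

8


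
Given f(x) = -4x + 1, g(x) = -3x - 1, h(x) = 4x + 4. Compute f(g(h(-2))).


h(-2) = -4
g(-4) = 11
f(11) = -43

-43


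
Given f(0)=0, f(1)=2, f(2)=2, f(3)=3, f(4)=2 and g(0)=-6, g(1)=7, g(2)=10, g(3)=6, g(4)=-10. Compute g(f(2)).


f(2) = 2
g(2) = 10

10


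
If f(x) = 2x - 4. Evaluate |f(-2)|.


f(-2) = -8
|-8| = 8

8


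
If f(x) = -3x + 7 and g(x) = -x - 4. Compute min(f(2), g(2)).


-6


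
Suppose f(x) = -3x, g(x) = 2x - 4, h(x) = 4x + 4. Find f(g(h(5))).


h(5) = 24
g(24) = 44
f(44) = -132

-132


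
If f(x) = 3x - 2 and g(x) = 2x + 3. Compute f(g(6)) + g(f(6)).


f(g(6)) = 43
g(f(6)) = 35
Sum = 78

78


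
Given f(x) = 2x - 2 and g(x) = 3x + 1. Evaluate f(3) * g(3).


40


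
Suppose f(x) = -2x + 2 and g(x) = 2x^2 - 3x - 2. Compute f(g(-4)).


g(-4) = 42
f(42) = -82

-82


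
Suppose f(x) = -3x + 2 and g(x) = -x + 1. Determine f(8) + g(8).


f(8) = -22
g(8) = -7
Sum = -29

-29


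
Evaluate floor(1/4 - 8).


1/4 = 0.25
0.25 - 8 = -7.75
floor(-7.75) = -8

-8


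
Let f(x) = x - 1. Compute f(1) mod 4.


f(1) = 0
0 mod 4 = 0

0


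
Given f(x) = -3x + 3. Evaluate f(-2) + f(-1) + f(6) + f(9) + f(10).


f(-2) = 9
f(-1) = 6
f(6) = -15
f(9) = -24
f(10) = -27
Sum = -51

-51


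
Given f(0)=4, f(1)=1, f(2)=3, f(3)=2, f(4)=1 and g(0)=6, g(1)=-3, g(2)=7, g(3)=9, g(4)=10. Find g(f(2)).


f(2) = 3
g(3) = 9

9


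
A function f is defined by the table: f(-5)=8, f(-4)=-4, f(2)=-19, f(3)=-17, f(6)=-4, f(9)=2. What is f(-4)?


Reading from the table at x = -4

-4


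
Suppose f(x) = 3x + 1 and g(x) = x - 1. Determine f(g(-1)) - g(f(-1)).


f(g(-1)) = -5
g(f(-1)) = -3
Difference = -2

-2


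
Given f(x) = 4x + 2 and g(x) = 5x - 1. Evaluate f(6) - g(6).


-3


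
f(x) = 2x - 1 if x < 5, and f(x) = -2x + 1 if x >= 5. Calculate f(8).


8 satisfies x >= 5
f(8) = -15

-15


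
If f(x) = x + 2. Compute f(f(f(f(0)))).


8


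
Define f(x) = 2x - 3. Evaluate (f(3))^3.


27


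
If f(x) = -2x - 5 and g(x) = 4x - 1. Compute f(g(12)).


g(12) = 47
f(47) = -99

-99


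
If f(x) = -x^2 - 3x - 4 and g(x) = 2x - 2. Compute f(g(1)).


g(1) = 0
f(0) = (-1)*(0)^2 - 3*(0) - 4 = -4

-4


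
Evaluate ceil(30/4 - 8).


30/4 = 7.5
7.5 - 8 = -0.5
ceil(-0.5) = 0

0


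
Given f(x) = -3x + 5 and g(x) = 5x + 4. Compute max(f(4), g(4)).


f(4) = -7
g(4) = 24
max = 24

24


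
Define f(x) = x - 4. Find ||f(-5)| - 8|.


1


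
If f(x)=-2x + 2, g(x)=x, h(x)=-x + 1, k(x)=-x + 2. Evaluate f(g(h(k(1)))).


2


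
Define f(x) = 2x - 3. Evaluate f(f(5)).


f(5) = 7
f(7) = 11

11


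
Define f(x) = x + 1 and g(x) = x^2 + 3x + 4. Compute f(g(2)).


15


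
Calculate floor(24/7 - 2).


24/7 = 3.4286
3.4286 - 2 = 1.4286
floor(1.4286) = 1

1


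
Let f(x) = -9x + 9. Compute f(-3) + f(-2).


f(-3) = 36
f(-2) = 27
Sum = 63

63


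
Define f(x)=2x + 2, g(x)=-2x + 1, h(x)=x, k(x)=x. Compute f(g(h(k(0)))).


k(0) = 0
h(0) = 0
g(0) = 1
f(1) = 4

4


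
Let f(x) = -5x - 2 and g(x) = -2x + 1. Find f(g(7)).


g(7) = -13
f(-13) = 63

63


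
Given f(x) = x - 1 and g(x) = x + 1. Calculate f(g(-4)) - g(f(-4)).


f(g(-4)) = -4
g(f(-4)) = -4
Difference = 0

0


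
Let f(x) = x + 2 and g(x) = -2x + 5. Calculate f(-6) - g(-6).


f(-6) = -4
g(-6) = 17
Difference = -21

-21


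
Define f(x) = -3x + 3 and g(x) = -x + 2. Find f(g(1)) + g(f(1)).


f(g(1)) = 0
g(f(1)) = 2
Sum = 2

2


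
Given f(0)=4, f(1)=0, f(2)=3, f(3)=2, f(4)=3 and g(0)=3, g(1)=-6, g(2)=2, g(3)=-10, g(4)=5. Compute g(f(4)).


f(4) = 3
g(3) = -10

-10


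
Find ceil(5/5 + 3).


4


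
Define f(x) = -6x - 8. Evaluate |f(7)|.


f(7) = -50
|-50| = 50

50


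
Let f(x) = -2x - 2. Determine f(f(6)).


f(6) = -14
f(-14) = 26

26


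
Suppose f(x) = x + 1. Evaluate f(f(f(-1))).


2


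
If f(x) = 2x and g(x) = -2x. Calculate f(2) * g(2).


f(2) = 4
g(2) = -4
Product = -16

-16


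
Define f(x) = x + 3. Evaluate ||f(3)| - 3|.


f(3) = 6
|6| = 6
|6 - 3| = 3

3


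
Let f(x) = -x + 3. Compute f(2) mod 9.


f(2) = 1
1 mod 9 = 1

1


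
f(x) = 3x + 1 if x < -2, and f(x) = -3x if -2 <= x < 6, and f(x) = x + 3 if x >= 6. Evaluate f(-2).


-2 satisfies -2 <= x < 6
f(-2) = 6

6


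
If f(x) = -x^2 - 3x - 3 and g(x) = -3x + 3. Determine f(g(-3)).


-183


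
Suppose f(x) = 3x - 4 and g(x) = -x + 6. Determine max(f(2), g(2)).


f(2) = 2
g(2) = 4
max = 4

4


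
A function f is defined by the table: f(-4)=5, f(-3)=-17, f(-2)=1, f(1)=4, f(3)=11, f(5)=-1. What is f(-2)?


Reading from the table at x = -2

1


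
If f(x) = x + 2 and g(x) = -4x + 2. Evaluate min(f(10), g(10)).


-38


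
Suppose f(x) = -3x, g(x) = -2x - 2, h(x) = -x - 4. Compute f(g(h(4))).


h(4) = -8
g(-8) = 14
f(14) = -42

-42


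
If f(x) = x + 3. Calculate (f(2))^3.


125


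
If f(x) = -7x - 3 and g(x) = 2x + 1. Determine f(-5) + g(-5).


f(-5) = 32
g(-5) = -9
Sum = 23

23


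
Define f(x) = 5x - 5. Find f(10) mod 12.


9


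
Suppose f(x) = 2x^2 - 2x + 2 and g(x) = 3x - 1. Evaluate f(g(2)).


g(2) = 5
f(5) = 2*(5)^2 - 2*(5) + 2 = 42

42


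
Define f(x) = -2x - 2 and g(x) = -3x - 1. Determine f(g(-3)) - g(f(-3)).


f(g(-3)) = -18
g(f(-3)) = -13
Difference = -5

-5


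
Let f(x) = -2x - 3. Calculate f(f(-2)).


f(-2) = 1
f(1) = -5

-5


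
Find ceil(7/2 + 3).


7/2 = 3.5
3.5 + 3 = 6.5
ceil(6.5) = 7

7


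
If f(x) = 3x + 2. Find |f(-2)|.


f(-2) = -4
|-4| = 4

4


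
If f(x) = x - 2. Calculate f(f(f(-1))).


f(-1) = -3
f(-3) = -5
f(-5) = -7

-7


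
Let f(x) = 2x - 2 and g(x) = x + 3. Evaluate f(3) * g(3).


24


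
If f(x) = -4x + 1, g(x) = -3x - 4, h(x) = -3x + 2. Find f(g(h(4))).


h(4) = -10
g(-10) = 26
f(26) = -103

-103


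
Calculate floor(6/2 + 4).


6/2 = 3
3 + 4 = 7
floor(7) = 7

7


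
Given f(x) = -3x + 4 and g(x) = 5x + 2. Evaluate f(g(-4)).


g(-4) = -18
f(-18) = 58

58


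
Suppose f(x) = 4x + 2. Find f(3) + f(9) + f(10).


f(3) = 14
f(9) = 38
f(10) = 42
Sum = 94

94


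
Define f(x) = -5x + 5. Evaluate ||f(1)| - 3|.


f(1) = 0
|0| = 0
|0 - 3| = 3

3


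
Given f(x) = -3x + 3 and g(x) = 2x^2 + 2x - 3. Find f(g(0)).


g(0) = -3
f(-3) = 12

12


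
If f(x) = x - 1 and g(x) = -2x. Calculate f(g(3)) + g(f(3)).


f(g(3)) = -7
g(f(3)) = -4
Sum = -11

-11


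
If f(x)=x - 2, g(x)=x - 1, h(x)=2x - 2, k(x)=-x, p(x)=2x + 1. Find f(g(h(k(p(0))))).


p(0) = 1
k(1) = -1
h(-1) = -4
g(-4) = -5
f(-5) = -7

-7


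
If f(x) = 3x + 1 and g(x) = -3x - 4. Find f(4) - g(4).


f(4) = 13
g(4) = -16
Difference = 29

29


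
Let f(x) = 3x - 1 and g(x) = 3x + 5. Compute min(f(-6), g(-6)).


f(-6) = -19
g(-6) = -13
min = -19

-19


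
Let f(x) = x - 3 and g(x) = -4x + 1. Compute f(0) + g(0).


f(0) = -3
g(0) = 1
Sum = -2

-2


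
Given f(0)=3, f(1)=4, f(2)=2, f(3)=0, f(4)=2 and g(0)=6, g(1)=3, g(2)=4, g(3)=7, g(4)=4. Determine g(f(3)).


f(3) = 0
g(0) = 6

6


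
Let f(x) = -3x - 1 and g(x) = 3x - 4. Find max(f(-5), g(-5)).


f(-5) = 14
g(-5) = -19
max = 14

14


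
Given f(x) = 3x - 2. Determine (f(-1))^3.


f(-1) = -5
(-5)^3 = -125

-125


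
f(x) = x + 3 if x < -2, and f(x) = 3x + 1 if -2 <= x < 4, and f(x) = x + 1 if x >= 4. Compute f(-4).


-1


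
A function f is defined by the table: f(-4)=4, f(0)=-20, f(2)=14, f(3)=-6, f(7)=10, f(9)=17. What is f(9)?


17


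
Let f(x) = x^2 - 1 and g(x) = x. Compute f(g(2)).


g(2) = 2
f(2) = 1*(2)^2 - 1 = 3

3


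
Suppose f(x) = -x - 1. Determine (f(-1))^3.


0


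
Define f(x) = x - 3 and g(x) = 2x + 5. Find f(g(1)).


g(1) = 7
f(7) = 4

4


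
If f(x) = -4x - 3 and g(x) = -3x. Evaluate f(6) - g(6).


f(6) = -27
g(6) = -18
Difference = -9

-9


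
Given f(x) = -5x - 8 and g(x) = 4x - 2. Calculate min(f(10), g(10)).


f(10) = -58
g(10) = 38
min = -58

-58


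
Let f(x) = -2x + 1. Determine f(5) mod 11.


f(5) = -9
-9 mod 11 = 2

2


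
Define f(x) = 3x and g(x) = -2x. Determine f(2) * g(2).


f(2) = 6
g(2) = -4
Product = -24

-24


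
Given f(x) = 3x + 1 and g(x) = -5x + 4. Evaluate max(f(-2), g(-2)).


f(-2) = -5
g(-2) = 14
max = 14

14


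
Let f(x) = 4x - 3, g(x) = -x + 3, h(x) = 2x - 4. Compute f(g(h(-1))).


h(-1) = -6
g(-6) = 9
f(9) = 33

33


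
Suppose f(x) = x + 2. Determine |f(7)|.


f(7) = 9
|9| = 9

9


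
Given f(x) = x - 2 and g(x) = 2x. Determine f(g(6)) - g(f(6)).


f(g(6)) = 10
g(f(6)) = 8
Difference = 2

2


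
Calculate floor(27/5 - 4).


27/5 = 5.4
5.4 - 4 = 1.4
floor(1.4) = 1

1


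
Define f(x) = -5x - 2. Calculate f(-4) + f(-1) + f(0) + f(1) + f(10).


-40


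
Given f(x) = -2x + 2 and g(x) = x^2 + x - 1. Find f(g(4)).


g(4) = 19
f(19) = -36

-36


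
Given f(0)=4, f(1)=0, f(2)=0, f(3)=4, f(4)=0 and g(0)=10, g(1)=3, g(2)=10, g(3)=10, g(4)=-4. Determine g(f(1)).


f(1) = 0
g(0) = 10

10


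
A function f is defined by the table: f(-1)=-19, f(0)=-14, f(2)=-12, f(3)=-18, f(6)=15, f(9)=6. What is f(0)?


Reading from the table at x = 0

-14


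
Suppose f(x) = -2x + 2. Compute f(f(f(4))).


-26


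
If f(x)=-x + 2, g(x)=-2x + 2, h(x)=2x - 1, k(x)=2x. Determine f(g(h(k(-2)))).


k(-2) = -4
h(-4) = -9
g(-9) = 20
f(20) = -18

-18


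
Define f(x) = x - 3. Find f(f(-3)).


-9


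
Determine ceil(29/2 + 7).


22


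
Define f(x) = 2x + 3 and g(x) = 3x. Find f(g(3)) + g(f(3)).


f(g(3)) = 21
g(f(3)) = 27
Sum = 48

48


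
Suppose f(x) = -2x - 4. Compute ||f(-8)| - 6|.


f(-8) = 12
|12| = 12
|12 - 6| = 6

6


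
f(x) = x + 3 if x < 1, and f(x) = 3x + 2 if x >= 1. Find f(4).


4 satisfies x >= 1
f(4) = 14

14


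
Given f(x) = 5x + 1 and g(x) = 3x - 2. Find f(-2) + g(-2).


f(-2) = -9
g(-2) = -8
Sum = -17

-17


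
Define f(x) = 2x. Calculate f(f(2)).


f(2) = 4
f(4) = 8

8


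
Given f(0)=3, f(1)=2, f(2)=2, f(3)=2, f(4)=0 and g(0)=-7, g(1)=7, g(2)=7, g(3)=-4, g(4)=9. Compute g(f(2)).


f(2) = 2
g(2) = 7

7


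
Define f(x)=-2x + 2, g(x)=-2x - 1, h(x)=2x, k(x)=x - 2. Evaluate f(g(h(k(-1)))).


-20


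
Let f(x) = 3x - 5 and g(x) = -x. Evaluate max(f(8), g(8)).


f(8) = 19
g(8) = -8
max = 19

19


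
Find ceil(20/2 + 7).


20/2 = 10
10 + 7 = 17
ceil(17) = 17

17


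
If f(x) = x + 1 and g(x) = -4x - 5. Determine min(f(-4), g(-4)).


f(-4) = -3
g(-4) = 11
min = -3

-3


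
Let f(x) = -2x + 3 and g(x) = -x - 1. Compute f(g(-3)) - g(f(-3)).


f(g(-3)) = -1
g(f(-3)) = -10
Difference = 9

9


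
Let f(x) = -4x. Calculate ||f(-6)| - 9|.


f(-6) = 24
|24| = 24
|24 - 9| = 15

15


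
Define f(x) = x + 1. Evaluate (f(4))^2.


f(4) = 5
(5)^2 = 25

25


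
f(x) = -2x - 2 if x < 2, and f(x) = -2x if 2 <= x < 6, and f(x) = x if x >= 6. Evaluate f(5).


-10


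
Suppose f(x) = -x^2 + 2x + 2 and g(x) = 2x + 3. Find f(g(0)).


-1


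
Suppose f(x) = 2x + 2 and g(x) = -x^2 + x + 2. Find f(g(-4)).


g(-4) = -18
f(-18) = -34

-34


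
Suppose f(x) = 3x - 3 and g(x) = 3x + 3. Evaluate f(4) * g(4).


f(4) = 9
g(4) = 15
Product = 135

135


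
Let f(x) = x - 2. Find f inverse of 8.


Solve x - 2 = 8
x = (8 + 2) / 1 = 10

10


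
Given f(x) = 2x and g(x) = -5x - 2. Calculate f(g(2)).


-24


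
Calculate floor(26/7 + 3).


6


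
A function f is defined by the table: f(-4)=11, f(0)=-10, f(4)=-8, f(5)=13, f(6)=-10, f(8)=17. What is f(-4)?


Reading from the table at x = -4

11


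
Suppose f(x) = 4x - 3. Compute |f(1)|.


f(1) = 1
|1| = 1

1


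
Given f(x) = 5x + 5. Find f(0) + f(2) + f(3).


f(0) = 5
f(2) = 15
f(3) = 20
Sum = 40

40


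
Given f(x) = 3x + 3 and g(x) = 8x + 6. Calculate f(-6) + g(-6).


f(-6) = -15
g(-6) = -42
Sum = -57

-57


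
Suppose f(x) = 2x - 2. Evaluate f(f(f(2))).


f(2) = 2
f(2) = 2
f(2) = 2

2


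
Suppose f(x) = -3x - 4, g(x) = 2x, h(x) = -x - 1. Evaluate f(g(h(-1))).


h(-1) = 0
g(0) = 0
f(0) = -4

-4


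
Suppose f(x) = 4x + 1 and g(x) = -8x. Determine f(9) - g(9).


f(9) = 37
g(9) = -72
Difference = 109

109


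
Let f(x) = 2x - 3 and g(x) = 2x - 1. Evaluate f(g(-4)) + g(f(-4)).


f(g(-4)) = -21
g(f(-4)) = -23
Sum = -44

-44


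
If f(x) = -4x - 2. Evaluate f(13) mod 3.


f(13) = -54
-54 mod 3 = 0

0


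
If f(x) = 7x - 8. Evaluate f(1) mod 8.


f(1) = -1
-1 mod 8 = 7

7


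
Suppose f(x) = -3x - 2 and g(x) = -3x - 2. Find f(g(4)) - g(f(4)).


f(g(4)) = 40
g(f(4)) = 40
Difference = 0

0


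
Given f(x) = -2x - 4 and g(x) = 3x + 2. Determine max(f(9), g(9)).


f(9) = -22
g(9) = 29
max = 29

29


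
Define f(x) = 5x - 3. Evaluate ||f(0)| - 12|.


f(0) = -3
|-3| = 3
|3 - 12| = 9

9


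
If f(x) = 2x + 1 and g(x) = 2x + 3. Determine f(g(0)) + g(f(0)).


12


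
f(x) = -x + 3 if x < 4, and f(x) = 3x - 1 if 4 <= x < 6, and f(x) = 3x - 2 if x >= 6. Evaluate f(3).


3 satisfies x < 4
f(3) = 0

0


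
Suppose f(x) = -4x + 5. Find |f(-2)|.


f(-2) = 13
|13| = 13

13


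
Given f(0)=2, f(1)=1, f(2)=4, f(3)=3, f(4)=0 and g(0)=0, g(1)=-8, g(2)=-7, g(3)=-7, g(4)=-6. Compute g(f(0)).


f(0) = 2
g(2) = -7

-7


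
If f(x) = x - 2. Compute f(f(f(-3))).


f(-3) = -5
f(-5) = -7
f(-7) = -9

-9


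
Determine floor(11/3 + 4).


11/3 = 3.6667
3.6667 + 4 = 7.6667
floor(7.6667) = 7

7


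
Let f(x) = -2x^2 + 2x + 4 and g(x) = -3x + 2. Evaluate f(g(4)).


g(4) = -10
f(-10) = (-2)*(-10)^2 + 2*(-10) + 4 = -216

-216


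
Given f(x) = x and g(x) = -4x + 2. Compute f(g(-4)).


g(-4) = 18
f(18) = 18

18


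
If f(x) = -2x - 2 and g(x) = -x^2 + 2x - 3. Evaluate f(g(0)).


g(0) = -3
f(-3) = 4

4


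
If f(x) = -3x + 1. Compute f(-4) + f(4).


f(-4) = 13
f(4) = -11
Sum = 2

2


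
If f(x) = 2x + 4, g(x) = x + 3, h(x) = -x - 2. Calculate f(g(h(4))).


h(4) = -6
g(-6) = -3
f(-3) = -2

-2


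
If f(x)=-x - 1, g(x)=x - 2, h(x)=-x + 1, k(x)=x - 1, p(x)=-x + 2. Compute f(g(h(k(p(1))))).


p(1) = 1
k(1) = 0
h(0) = 1
g(1) = -1
f(-1) = 0

0


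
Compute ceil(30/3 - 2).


30/3 = 10
10 - 2 = 8
ceil(8) = 8

8


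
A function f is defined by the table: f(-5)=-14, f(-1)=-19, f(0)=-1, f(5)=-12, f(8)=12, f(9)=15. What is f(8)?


Reading from the table at x = 8

12


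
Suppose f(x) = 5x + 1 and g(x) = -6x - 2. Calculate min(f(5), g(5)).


-32


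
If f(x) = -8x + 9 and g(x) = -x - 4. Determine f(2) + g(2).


f(2) = -7
g(2) = -6
Sum = -13

-13


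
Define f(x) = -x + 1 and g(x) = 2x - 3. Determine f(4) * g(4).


f(4) = -3
g(4) = 5
Product = -15

-15


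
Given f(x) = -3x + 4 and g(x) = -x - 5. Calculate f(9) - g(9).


-9


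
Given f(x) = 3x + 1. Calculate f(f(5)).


f(5) = 16
f(16) = 49

49


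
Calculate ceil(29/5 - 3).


29/5 = 5.8
5.8 - 3 = 2.8
ceil(2.8) = 3

3


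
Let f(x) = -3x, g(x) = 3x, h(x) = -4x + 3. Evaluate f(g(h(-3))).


h(-3) = 15
g(15) = 45
f(45) = -135

-135


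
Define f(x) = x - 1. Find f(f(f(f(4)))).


f(4) = 3
f(3) = 2
f(2) = 1
f(1) = 0

0


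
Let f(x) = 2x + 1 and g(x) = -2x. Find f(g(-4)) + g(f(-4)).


f(g(-4)) = 17
g(f(-4)) = 14
Sum = 31

31


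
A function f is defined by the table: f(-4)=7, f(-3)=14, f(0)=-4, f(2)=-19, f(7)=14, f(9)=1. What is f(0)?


Reading from the table at x = 0

-4


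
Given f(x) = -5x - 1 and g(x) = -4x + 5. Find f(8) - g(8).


f(8) = -41
g(8) = -27
Difference = -14

-14


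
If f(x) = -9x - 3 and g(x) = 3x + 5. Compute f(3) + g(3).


f(3) = -30
g(3) = 14
Sum = -16

-16


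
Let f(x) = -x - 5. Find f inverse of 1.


Solve -x - 5 = 1
x = (1 + 5) / (-1) = -6

-6


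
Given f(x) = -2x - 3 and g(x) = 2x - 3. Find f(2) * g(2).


f(2) = -7
g(2) = 1
Product = -7

-7


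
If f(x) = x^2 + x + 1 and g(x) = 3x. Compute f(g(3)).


g(3) = 9
f(9) = 1*(9)^2 + 1*(9) + 1 = 91

91


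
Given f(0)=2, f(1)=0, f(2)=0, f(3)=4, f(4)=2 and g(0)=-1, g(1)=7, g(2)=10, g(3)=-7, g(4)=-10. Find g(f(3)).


f(3) = 4
g(4) = -10

-10


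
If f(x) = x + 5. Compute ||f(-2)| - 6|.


3


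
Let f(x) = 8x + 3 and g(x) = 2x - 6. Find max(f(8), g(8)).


f(8) = 67
g(8) = 10
max = 67

67


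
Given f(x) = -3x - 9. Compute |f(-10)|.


f(-10) = 21
|21| = 21

21


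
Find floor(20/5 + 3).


20/5 = 4
4 + 3 = 7
floor(7) = 7

7


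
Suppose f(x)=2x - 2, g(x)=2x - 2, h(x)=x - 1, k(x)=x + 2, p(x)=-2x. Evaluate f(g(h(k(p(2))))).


p(2) = -4
k(-4) = -2
h(-2) = -3
g(-3) = -8
f(-8) = -18

-18


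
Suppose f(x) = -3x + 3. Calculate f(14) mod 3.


f(14) = -39
-39 mod 3 = 0

0


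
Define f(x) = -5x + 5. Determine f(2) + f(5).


f(2) = -5
f(5) = -20
Sum = -25

-25


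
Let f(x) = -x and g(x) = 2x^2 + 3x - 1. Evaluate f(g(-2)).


g(-2) = 1
f(1) = -1

-1


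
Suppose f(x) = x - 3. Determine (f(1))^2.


4


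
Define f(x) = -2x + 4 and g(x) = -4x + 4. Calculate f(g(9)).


g(9) = -32
f(-32) = 68

68


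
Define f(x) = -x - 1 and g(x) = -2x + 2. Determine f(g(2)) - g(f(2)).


f(g(2)) = 1
g(f(2)) = 8
Difference = -7

-7


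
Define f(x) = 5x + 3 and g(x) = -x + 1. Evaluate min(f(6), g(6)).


f(6) = 33
g(6) = -5
min = -5

-5


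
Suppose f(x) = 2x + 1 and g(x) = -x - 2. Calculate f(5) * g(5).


-77


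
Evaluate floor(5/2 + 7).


9


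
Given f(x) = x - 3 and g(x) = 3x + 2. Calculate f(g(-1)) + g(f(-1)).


f(g(-1)) = -4
g(f(-1)) = -10
Sum = -14

-14


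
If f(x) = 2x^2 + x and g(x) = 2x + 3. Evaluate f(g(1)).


55


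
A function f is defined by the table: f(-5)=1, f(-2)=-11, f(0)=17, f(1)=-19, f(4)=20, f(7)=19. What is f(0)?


Reading from the table at x = 0

17


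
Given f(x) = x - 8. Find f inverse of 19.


Solve x - 8 = 19
x = (19 + 8) / 1 = 27

27


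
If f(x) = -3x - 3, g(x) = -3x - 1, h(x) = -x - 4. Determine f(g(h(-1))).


-27


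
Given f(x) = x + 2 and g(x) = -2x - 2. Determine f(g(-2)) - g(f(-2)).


f(g(-2)) = 4
g(f(-2)) = -2
Difference = 6

6


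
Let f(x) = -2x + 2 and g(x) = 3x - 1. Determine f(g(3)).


-14


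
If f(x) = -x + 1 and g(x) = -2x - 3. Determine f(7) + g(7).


f(7) = -6
g(7) = -17
Sum = -23

-23


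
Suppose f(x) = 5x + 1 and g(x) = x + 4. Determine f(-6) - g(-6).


f(-6) = -29
g(-6) = -2
Difference = -27

-27


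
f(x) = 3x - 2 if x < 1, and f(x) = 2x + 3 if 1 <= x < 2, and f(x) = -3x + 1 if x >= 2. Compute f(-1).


-1 satisfies x < 1
f(-1) = -5

-5


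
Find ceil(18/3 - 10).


18/3 = 6
6 - 10 = -4
ceil(-4) = -4

-4


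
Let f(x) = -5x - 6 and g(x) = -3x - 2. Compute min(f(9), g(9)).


f(9) = -51
g(9) = -29
min = -51

-51


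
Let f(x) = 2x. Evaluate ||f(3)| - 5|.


f(3) = 6
|6| = 6
|6 - 5| = 1

1


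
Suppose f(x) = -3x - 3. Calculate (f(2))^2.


f(2) = -9
(-9)^2 = 81

81


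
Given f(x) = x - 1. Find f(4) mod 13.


3


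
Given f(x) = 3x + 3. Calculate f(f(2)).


f(2) = 9
f(9) = 30

30


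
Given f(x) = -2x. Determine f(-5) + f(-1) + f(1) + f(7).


-4


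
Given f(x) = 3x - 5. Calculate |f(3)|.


f(3) = 4
|4| = 4

4


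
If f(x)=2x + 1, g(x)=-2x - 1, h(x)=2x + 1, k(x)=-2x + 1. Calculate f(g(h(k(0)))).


k(0) = 1
h(1) = 3
g(3) = -7
f(-7) = -13

-13


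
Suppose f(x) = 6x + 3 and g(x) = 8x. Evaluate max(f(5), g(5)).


f(5) = 33
g(5) = 40
max = 40

40


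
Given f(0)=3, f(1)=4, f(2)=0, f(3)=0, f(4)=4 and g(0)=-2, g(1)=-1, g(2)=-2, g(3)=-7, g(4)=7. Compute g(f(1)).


7


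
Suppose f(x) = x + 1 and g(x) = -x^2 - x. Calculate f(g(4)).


-19


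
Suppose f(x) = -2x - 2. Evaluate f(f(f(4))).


-38


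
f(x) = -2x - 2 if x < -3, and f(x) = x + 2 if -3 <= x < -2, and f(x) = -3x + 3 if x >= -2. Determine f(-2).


-2 satisfies x >= -2
f(-2) = 9

9


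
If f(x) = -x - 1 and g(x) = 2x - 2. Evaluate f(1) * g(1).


f(1) = -2
g(1) = 0
Product = 0

0


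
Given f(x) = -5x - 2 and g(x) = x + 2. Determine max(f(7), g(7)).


f(7) = -37
g(7) = 9
max = 9

9


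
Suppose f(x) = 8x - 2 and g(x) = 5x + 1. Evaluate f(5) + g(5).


f(5) = 38
g(5) = 26
Sum = 64

64


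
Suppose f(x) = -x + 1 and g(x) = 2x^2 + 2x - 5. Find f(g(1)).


g(1) = -1
f(-1) = 2

2


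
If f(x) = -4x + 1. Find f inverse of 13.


-3


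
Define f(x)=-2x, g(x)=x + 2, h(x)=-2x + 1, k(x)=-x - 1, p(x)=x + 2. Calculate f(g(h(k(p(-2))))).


p(-2) = 0
k(0) = -1
h(-1) = 3
g(3) = 5
f(5) = -10

-10


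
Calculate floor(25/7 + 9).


25/7 = 3.5714
3.5714 + 9 = 12.5714
floor(12.5714) = 12

12


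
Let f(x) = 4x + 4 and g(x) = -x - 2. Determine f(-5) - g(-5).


f(-5) = -16
g(-5) = 3
Difference = -19

-19


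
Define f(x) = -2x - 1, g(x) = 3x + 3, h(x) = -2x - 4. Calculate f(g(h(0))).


h(0) = -4
g(-4) = -9
f(-9) = 17

17


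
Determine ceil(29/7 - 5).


29/7 = 4.1429
4.1429 - 5 = -0.8571
ceil(-0.8571) = 0

0


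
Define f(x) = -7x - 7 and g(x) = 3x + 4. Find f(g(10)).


g(10) = 34
f(34) = -245

-245


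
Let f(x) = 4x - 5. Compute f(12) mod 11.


f(12) = 43
43 mod 11 = 10

10


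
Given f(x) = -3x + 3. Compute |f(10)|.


f(10) = -27
|-27| = 27

27


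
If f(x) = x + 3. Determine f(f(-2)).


f(-2) = 1
f(1) = 4

4


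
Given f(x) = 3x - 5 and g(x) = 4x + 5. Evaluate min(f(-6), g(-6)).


f(-6) = -23
g(-6) = -19
min = -23

-23


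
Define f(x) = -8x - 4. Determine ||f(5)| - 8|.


f(5) = -44
|-44| = 44
|44 - 8| = 36

36


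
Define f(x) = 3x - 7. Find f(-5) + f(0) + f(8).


f(-5) = -22
f(0) = -7
f(8) = 17
Sum = -12

-12


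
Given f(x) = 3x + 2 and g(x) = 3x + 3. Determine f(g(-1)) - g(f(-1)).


2


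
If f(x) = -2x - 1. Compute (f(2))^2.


25


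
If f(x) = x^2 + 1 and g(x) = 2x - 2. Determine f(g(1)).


g(1) = 0
f(0) = 1*(0)^2 + 1 = 1

1


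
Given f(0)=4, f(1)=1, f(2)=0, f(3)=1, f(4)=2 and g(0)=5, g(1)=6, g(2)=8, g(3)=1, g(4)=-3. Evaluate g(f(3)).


6


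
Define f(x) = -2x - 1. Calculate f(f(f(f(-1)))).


f(-1) = 1
f(1) = -3
f(-3) = 5
f(5) = -11

-11


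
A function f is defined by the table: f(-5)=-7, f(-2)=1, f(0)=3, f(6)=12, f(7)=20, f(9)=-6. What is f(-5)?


Reading from the table at x = -5

-7


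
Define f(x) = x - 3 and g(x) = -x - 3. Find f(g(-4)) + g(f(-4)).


f(g(-4)) = -2
g(f(-4)) = 4
Sum = 2

2


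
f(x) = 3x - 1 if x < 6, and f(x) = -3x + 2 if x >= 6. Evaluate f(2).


2 satisfies x < 6
f(2) = 5

5


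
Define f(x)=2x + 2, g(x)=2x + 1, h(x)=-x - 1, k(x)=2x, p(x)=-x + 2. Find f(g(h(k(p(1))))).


p(1) = 1
k(1) = 2
h(2) = -3
g(-3) = -5
f(-5) = -8

-8


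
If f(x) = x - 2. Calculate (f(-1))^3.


f(-1) = -3
(-3)^3 = -27

-27


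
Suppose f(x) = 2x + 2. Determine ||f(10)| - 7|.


15


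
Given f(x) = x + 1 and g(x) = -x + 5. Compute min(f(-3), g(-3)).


f(-3) = -2
g(-3) = 8
min = -2

-2


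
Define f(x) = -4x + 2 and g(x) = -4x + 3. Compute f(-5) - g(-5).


f(-5) = 22
g(-5) = 23
Difference = -1

-1


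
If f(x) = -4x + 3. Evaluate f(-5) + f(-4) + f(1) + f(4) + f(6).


f(-5) = 23
f(-4) = 19
f(1) = -1
f(4) = -13
f(6) = -21
Sum = 7

7


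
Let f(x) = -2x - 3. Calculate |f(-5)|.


f(-5) = 7
|7| = 7

7


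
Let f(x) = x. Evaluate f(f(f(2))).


f(2) = 2
f(2) = 2
f(2) = 2

2


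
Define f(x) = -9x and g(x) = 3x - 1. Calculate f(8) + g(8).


-49


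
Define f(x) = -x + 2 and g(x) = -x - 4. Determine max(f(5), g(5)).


-3


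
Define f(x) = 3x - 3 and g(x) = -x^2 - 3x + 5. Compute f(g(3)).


-42


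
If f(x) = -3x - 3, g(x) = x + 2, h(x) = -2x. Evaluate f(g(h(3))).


h(3) = -6
g(-6) = -4
f(-4) = 9

9


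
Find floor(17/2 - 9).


17/2 = 8.5
8.5 - 9 = -0.5
floor(-0.5) = -1

-1


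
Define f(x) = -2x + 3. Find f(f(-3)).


-15


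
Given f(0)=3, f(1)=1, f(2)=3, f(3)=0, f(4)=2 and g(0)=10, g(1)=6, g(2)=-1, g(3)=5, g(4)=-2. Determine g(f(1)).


6


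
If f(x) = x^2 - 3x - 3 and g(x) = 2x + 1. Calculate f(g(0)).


g(0) = 1
f(1) = 1*(1)^2 - 3*(1) - 3 = -5

-5


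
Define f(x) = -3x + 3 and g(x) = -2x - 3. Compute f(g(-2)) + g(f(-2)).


-21


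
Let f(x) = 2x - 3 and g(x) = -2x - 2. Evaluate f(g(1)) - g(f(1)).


f(g(1)) = -11
g(f(1)) = 0
Difference = -11

-11


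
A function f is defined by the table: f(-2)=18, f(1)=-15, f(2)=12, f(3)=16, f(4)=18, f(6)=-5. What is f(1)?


Reading from the table at x = 1

-15


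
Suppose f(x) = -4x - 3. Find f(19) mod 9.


f(19) = -79
-79 mod 9 = 2

2


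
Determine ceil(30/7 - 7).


30/7 = 4.2857
4.2857 - 7 = -2.7143
ceil(-2.7143) = -2

-2


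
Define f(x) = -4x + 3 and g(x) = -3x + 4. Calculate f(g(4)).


g(4) = -8
f(-8) = 35

35


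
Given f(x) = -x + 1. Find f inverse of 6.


Solve -x + 1 = 6
x = (6 - 1) / (-1) = -5

-5


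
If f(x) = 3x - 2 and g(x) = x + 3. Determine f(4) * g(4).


f(4) = 10
g(4) = 7
Product = 70

70


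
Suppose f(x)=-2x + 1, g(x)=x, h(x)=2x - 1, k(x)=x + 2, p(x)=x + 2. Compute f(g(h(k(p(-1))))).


p(-1) = 1
k(1) = 3
h(3) = 5
g(5) = 5
f(5) = -9

-9


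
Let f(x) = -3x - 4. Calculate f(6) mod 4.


2


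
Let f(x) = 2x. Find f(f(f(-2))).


f(-2) = -4
f(-4) = -8
f(-8) = -16

-16


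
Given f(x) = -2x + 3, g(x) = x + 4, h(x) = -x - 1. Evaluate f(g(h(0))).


h(0) = -1
g(-1) = 3
f(3) = -3

-3


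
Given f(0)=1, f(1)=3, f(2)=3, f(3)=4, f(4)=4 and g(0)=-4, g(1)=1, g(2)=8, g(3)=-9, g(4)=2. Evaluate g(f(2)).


f(2) = 3
g(3) = -9

-9


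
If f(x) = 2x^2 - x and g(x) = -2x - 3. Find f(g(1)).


55


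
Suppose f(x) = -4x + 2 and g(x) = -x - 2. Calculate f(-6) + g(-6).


30


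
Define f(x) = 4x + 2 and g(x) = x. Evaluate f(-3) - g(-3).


f(-3) = -10
g(-3) = -3
Difference = -7

-7


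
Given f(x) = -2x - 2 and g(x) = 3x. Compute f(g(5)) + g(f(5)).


f(g(5)) = -32
g(f(5)) = -36
Sum = -68

-68


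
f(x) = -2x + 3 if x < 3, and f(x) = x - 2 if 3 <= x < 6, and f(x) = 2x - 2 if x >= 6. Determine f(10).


10 satisfies x >= 6
f(10) = 18

18


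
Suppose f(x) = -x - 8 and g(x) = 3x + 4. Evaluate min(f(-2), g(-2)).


-6


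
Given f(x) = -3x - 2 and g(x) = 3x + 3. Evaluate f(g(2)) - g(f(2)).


f(g(2)) = -29
g(f(2)) = -21
Difference = -8

-8


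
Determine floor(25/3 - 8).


25/3 = 8.3333
8.3333 - 8 = 0.3333
floor(0.3333) = 0

0


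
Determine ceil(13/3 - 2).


13/3 = 4.3333
4.3333 - 2 = 2.3333
ceil(2.3333) = 3

3


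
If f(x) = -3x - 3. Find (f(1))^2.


f(1) = -6
(-6)^2 = 36

36


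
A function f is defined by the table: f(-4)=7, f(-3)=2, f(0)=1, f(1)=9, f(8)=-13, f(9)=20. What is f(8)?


Reading from the table at x = 8

-13


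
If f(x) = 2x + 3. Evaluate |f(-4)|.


f(-4) = -5
|-5| = 5

5


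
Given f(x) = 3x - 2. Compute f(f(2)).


f(2) = 4
f(4) = 10

10


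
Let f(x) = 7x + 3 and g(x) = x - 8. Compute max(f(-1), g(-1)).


-4


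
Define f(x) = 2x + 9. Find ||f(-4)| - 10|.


f(-4) = 1
|1| = 1
|1 - 10| = 9

9


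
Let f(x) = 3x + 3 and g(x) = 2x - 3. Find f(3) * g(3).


f(3) = 12
g(3) = 3
Product = 36

36


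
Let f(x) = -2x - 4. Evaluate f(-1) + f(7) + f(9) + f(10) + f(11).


-92


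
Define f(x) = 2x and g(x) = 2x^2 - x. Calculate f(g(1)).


g(1) = 1
f(1) = 2

2


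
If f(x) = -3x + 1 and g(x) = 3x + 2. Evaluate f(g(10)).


g(10) = 32
f(32) = -95

-95


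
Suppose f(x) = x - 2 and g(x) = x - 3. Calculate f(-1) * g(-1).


f(-1) = -3
g(-1) = -4
Product = 12

12


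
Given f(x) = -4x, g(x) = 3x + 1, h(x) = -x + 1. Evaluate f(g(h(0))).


h(0) = 1
g(1) = 4
f(4) = -16

-16


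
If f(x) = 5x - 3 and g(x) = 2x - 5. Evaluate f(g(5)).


g(5) = 5
f(5) = 22

22


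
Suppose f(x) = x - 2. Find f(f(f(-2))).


f(-2) = -4
f(-4) = -6
f(-6) = -8

-8


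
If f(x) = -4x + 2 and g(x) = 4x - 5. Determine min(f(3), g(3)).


f(3) = -10
g(3) = 7
min = -10

-10


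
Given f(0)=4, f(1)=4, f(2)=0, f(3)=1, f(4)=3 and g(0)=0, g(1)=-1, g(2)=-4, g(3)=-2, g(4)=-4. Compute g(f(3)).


f(3) = 1
g(1) = -1

-1


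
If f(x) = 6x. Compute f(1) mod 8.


f(1) = 6
6 mod 8 = 6

6


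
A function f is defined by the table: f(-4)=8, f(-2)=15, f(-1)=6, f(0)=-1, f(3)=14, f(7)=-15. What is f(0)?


Reading from the table at x = 0

-1


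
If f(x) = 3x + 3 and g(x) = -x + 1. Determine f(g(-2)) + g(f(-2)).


f(g(-2)) = 12
g(f(-2)) = 4
Sum = 16

16


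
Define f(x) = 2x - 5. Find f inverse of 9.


Solve 2x - 5 = 9
x = (9 + 5) / 2 = 7

7


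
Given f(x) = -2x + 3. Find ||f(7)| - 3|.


f(7) = -11
|-11| = 11
|11 - 3| = 8

8


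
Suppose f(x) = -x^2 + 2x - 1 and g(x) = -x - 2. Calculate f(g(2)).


g(2) = -4
f(-4) = (-1)*(-4)^2 + 2*(-4) - 1 = -25

-25


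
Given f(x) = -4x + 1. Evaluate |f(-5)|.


f(-5) = 21
|21| = 21

21


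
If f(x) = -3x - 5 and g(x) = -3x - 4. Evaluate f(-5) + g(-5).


f(-5) = 10
g(-5) = 11
Sum = 21

21


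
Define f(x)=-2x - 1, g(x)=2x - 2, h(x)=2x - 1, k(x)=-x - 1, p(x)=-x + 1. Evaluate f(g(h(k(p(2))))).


p(2) = -1
k(-1) = 0
h(0) = -1
g(-1) = -4
f(-4) = 7

7


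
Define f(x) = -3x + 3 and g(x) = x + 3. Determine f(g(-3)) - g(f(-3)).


f(g(-3)) = 3
g(f(-3)) = 15
Difference = -12

-12


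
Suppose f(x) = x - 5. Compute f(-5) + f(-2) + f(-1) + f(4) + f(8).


f(-5) = -10
f(-2) = -7
f(-1) = -6
f(4) = -1
f(8) = 3
Sum = -21

-21


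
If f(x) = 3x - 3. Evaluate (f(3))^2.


f(3) = 6
(6)^2 = 36

36


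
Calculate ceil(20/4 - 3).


2


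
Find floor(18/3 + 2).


18/3 = 6
6 + 2 = 8
floor(8) = 8

8


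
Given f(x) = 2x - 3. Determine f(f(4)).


f(4) = 5
f(5) = 7

7


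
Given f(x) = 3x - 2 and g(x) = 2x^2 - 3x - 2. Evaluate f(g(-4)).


g(-4) = 42
f(42) = 124

124


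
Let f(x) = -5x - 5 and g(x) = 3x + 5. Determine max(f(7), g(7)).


f(7) = -40
g(7) = 26
max = 26

26


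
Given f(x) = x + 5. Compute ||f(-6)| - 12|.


f(-6) = -1
|-1| = 1
|1 - 12| = 11

11


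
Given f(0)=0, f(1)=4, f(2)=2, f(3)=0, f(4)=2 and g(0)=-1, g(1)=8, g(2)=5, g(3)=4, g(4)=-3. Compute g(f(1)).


f(1) = 4
g(4) = -3

-3


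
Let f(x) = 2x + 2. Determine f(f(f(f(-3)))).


f(-3) = -4
f(-4) = -6
f(-6) = -10
f(-10) = -18

-18


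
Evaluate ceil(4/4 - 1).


4/4 = 1
1 - 1 = 0
ceil(0) = 0

0


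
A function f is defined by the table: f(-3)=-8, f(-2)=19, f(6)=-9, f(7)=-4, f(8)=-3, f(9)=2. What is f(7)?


-4


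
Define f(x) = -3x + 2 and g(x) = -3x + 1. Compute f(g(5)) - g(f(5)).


4


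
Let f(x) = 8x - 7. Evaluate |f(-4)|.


f(-4) = -39
|-39| = 39

39


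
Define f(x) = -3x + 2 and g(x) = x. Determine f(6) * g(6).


f(6) = -16
g(6) = 6
Product = -96

-96


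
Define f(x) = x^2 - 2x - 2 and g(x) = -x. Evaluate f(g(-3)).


1


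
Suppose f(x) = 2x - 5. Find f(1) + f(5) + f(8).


f(1) = -3
f(5) = 5
f(8) = 11
Sum = 13

13


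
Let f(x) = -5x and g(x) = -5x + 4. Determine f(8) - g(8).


f(8) = -40
g(8) = -36
Difference = -4

-4


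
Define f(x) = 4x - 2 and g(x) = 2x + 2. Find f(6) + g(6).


f(6) = 22
g(6) = 14
Sum = 36

36


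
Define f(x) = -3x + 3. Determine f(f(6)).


f(6) = -15
f(-15) = 48

48


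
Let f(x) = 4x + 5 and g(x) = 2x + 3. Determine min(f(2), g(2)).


f(2) = 13
g(2) = 7
min = 7

7


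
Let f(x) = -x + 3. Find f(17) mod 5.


f(17) = -14
-14 mod 5 = 1

1


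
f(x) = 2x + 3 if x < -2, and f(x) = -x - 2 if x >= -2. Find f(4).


4 satisfies x >= -2
f(4) = -6

-6


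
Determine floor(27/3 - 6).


27/3 = 9
9 - 6 = 3
floor(3) = 3

3


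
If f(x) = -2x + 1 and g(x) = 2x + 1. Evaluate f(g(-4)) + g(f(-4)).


f(g(-4)) = 15
g(f(-4)) = 19
Sum = 34

34


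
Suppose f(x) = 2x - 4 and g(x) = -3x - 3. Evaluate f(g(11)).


g(11) = -36
f(-36) = -76

-76


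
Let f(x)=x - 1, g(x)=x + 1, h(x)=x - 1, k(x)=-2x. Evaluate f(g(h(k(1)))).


k(1) = -2
h(-2) = -3
g(-3) = -2
f(-2) = -3

-3


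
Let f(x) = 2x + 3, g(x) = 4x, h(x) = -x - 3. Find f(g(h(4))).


h(4) = -7
g(-7) = -28
f(-28) = -53

-53


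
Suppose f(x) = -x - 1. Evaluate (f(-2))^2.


f(-2) = 1
(1)^2 = 1

1


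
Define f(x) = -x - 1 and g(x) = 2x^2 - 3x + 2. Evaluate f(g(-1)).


-8


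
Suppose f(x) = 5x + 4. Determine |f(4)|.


f(4) = 24
|24| = 24

24


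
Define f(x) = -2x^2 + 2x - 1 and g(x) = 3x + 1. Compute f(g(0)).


g(0) = 1
f(1) = (-2)*(1)^2 + 2*(1) - 1 = -1

-1


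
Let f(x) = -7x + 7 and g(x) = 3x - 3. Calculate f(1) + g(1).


f(1) = 0
g(1) = 0
Sum = 0

0


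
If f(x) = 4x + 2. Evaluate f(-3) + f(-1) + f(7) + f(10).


f(-3) = -10
f(-1) = -2
f(7) = 30
f(10) = 42
Sum = 60

60


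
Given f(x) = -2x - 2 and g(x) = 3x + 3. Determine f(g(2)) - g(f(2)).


f(g(2)) = -20
g(f(2)) = -15
Difference = -5

-5


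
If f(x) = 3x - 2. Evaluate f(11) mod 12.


f(11) = 31
31 mod 12 = 7

7


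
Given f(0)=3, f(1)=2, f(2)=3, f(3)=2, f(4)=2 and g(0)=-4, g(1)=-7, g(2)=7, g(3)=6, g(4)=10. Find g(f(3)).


f(3) = 2
g(2) = 7

7


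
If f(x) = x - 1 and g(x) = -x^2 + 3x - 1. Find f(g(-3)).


g(-3) = -19
f(-19) = -20

-20


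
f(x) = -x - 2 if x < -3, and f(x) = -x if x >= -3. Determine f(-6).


-6 satisfies x < -3
f(-6) = 4

4


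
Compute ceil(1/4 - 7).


1/4 = 0.25
0.25 - 7 = -6.75
ceil(-6.75) = -6

-6


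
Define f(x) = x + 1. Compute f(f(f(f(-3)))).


f(-3) = -2
f(-2) = -1
f(-1) = 0
f(0) = 1

1


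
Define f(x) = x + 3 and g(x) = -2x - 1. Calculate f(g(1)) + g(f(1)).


f(g(1)) = 0
g(f(1)) = -9
Sum = -9

-9


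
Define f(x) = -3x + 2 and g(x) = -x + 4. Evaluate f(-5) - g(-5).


f(-5) = 17
g(-5) = 9
Difference = 8

8


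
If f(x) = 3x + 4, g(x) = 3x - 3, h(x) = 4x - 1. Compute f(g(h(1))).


h(1) = 3
g(3) = 6
f(6) = 22

22


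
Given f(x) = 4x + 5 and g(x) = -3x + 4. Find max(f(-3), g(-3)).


f(-3) = -7
g(-3) = 13
max = 13

13


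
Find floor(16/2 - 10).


16/2 = 8
8 - 10 = -2
floor(-2) = -2

-2


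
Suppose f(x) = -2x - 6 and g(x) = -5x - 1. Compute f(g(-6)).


-64


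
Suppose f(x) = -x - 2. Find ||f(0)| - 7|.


f(0) = -2
|-2| = 2
|2 - 7| = 5

5


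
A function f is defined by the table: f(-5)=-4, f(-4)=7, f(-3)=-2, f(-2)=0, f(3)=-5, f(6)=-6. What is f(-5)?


Reading from the table at x = -5

-4


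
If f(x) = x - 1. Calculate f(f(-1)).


f(-1) = -2
f(-2) = -3

-3


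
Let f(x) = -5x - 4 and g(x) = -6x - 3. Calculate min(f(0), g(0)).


f(0) = -4
g(0) = -3
min = -4

-4


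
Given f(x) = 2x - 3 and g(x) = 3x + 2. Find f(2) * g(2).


f(2) = 1
g(2) = 8
Product = 8

8


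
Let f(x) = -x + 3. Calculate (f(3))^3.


0


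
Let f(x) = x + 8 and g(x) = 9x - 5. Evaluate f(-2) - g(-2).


f(-2) = 6
g(-2) = -23
Difference = 29

29


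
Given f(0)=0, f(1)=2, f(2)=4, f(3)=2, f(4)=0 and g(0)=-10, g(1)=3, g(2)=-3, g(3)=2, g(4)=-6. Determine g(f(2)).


f(2) = 4
g(4) = -6

-6


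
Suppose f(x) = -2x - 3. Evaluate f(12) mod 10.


f(12) = -27
-27 mod 10 = 3

3


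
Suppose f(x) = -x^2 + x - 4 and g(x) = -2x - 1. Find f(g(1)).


g(1) = -3
f(-3) = (-1)*(-3)^2 + 1*(-3) - 4 = -16

-16


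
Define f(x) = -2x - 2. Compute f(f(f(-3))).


f(-3) = 4
f(4) = -10
f(-10) = 18

18
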